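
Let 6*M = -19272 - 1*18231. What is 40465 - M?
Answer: 93431/2 ≈ 46716.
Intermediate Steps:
M = -12501/2 (M = (-19272 - 1*18231)/6 = (-19272 - 18231)/6 = (1/6)*(-37503) = -12501/2 ≈ -6250.5)
40465 - M = 40465 - 1*(-12501/2) = 40465 + 12501/2 = 93431/2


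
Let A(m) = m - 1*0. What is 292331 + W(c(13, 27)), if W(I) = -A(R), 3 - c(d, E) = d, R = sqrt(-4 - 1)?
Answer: 292331 - I*sqrt(5) ≈ 2.9233e+5 - 2.2361*I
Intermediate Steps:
R = I*sqrt(5) (R = sqrt(-5) = I*sqrt(5) ≈ 2.2361*I)
c(d, E) = 3 - d
A(m) = m (A(m) = m + 0 = m)
W(I) = -I*sqrt(5)
292331 + W(c(13, 27)) = 292331 - I*sqrt(5)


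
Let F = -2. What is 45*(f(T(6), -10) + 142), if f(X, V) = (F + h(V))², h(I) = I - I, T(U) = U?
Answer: 6570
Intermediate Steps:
h(I) = 0
f(X, V) = 4 (f(X, V) = (-2 + 0)² = (-2)² = 4)
45*(f(T(6), -10) + 142) = 45*(4 + 142) = 45*146 = 6570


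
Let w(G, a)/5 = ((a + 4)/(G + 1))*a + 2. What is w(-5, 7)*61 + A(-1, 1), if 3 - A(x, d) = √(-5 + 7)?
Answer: -21033/4 - √2 ≈ -5259.7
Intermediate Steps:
A(x, d) = 3 - √2 (A(x, d) = 3 - √(-5 + 7) = 3 - √2)
w(G, a) = 10 + 5*a*(4 + a)/(1 + G) (w(G, a) = 5*(((a + 4)/(G + 1))*a + 2) = 5*(((4 + a)/(1 + G))*a + 2) = 5*(a*(4 + a)/(1 + G) + 2) = 5*(2 + a*(4 + a)/(1 + G)) = 10 + 5*a*(4 + a)/(1 + G))
w(-5, 7)*61 + A(-1, 1) = (5*(2 + 7² + 2*(-5) + 4*7)/(1 - 5))*61 + (3 - √2) = (5*(2 + 49 - 10 + 28)/(-4))*61 + (3 - √2) = (5*(-¼)*69)*61 + (3 - √2) = -345/4*61 + (3 - √2) = -21045/4 + (3 - √2) = -21033/4 - √2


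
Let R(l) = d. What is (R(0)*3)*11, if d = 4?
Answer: 132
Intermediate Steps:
R(l) = 4
(R(0)*3)*11 = (4*3)*11 = 12*11 = 132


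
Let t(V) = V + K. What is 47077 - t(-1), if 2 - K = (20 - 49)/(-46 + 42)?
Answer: 188333/4 ≈ 47083.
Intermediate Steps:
K = -21/4 (K = 2 - (20 - 49)/(-46 + 42) = 2 - (-29)/(-4) = 2 - (-29)*(-1)/4 = 2 - 1*29/4 = 2 - 29/4 = -21/4 ≈ -5.2500)
t(V) = -21/4 + V (t(V) = V - 21/4 = -21/4 + V)
47077 - t(-1) = 47077 - (-21/4 - 1) = 47077 - 1*(-25/4) = 47077 + 25/4 = 188333/4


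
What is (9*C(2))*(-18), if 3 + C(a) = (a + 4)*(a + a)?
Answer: -3402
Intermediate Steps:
C(a) = -3 + 2*a*(4 + a) (C(a) = -3 + (a + 4)*(a + a) = -3 + (4 + a)*(2*a) = -3 + 2*a*(4 + a))
(9*C(2))*(-18) = (9*(-3 + 2*2² + 8*2))*(-18) = (9*(-3 + 2*4 + 16))*(-18) = (9*(-3 + 8 + 16))*(-18) = (9*21)*(-18) = 189*(-18) = -3402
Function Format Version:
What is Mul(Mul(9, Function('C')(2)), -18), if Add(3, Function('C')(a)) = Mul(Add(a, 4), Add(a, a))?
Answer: -3402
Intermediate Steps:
Function('C')(a) = Add(-3, Mul(2, a, Add(4, a))) (Function('C')(a) = Add(-3, Mul(Add(a, 4), Add(a, a))) = Add(-3, Mul(Add(4, a), Mul(2, a))) = Add(-3, Mul(2, a, Add(4, a))))
Mul(Mul(9, Function('C')(2)), -18) = Mul(Mul(9, Add(-3, Mul(2, Pow(2, 2)), Mul(8, 2))), -18) = Mul(Mul(9, Add(-3, Mul(2, 4), 16)), -18) = Mul(Mul(9, Add(-3, 8, 16)), -18) = Mul(Mul(9, 21), -18) = Mul(189, -18) = -3402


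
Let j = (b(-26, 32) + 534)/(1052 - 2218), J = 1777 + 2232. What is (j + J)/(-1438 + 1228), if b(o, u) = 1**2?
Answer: -4673959/244860 ≈ -19.088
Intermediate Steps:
b(o, u) = 1
J = 4009
j = -535/1166 (j = (1 + 534)/(1052 - 2218) = 535/(-1166) = 535*(-1/1166) = -535/1166 ≈ -0.45883)
(j + J)/(-1438 + 1228) = (-535/1166 + 4009)/(-1438 + 1228) = (4673959/1166)/(-210) = (4673959/1166)*(-1/210) = -4673959/244860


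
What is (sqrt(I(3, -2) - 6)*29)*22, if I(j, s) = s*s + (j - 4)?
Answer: 638*I*sqrt(3) ≈ 1105.0*I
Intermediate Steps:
I(j, s) = -4 + j + s**2 (I(j, s) = s**2 + (-4 + j) = -4 + j + s**2)
(sqrt(I(3, -2) - 6)*29)*22 = (sqrt((-4 + 3 + (-2)**2) - 6)*29)*22 = (sqrt((-4 + 3 + 4) - 6)*29)*22 = (sqrt(3 - 6)*29)*22 = (sqrt(-3)*29)*22 = ((I*sqrt(3))*29)*22 = (29*I*sqrt(3))*22 = 638*I*sqrt(3)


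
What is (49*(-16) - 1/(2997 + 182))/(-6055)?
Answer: 2492337/19248845 ≈ 0.12948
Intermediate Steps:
(49*(-16) - 1/(2997 + 182))/(-6055) = (-784 - 1/3179)*(-1/6055) = -2492337/3179*(-1/6055) = 2492337/19248845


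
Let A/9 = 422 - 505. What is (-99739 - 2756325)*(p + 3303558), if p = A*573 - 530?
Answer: -8211175431808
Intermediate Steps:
A = -747 (A = 9*(422 - 505) = 9*(-83) = -747)
p = -428561 (p = -747*573 - 530 = -428031 - 530 = -428561)
(-99739 - 2756325)*(p + 3303558) = (-99739 - 2756325)*(-428561 + 3303558) = -2856064*2874997 = -8211175431808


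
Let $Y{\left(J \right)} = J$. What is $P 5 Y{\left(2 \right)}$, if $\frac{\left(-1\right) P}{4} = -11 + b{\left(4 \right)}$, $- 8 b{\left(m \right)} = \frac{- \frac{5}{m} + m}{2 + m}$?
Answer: $\frac{10615}{24} \approx 442.29$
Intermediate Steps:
$b{\left(m \right)} = - \frac{m - \frac{5}{m}}{8 \left(2 + m\right)}$ ($b{\left(m \right)} = - \frac{\left(- \frac{5}{m} + m\right) \frac{1}{2 + m}}{8} = - \frac{\left(m - \frac{5}{m}\right) \frac{1}{2 + m}}{8} = - \frac{\frac{1}{2 + m} \left(m - \frac{5}{m}\right)}{8} = - \frac{m - \frac{5}{m}}{8 \left(2 + m\right)}$)
$P = \frac{2123}{48}$ ($P = - 4 \left(-11 + \frac{5 - 4^{2}}{8 \cdot 4 \left(2 + 4\right)}\right) = - 4 \left(-11 + \frac{1}{8} \cdot \frac{1}{4} \cdot \frac{1}{6} \left(5 - 16\right)\right) = - 4 \left(-11 + \frac{1}{8} \cdot \frac{1}{4} \cdot \frac{1}{6} \left(-11\right)\right) = - 4 \left(-11 - \frac{11}{192}\right) = \left(-4\right) \left(- \frac{2123}{192}\right) = \frac{2123}{48} \approx 44.229$)
$P 5 Y{\left(2 \right)} = \frac{2123}{48} \cdot 5 \cdot 2 = \frac{10615}{48} \cdot 2 = \frac{10615}{24}$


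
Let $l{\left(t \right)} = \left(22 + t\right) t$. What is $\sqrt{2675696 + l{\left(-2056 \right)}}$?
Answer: $40 \sqrt{4286} \approx 2618.7$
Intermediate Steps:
$l{\left(t \right)} = t \left(22 + t\right)$
$\sqrt{2675696 + l{\left(-2056 \right)}} = \sqrt{2675696 - 2056 \left(22 - 2056\right)} = \sqrt{2675696 - -4181904} = \sqrt{2675696 + 4181904} = \sqrt{6857600} = 40 \sqrt{4286}$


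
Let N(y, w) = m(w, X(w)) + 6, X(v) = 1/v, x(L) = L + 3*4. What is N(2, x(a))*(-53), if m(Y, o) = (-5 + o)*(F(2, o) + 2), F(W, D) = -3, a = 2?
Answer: -8109/14 ≈ -579.21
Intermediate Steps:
x(L) = 12 + L (x(L) = L + 12 = 12 + L)
m(Y, o) = 5 - o (m(Y, o) = (-5 + o)*(-3 + 2) = (-5 + o)*(-1) = 5 - o)
N(y, w) = 11 - 1/w (N(y, w) = (5 - 1/w) + 6 = 11 - 1/w)
N(2, x(a))*(-53) = (11 - 1/(12 + 2))*(-53) = (11 - 1/14)*(-53) = (153/14)*(-53) = -8109/14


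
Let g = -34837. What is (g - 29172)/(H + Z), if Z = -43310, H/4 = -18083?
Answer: 64009/115642 ≈ 0.55351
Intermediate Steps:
H = -72332 (H = 4*(-18083) = -72332)
(g - 29172)/(H + Z) = (-34837 - 29172)/(-72332 - 43310) = -64009/(-115642) = -64009*(-1/115642) = 64009/115642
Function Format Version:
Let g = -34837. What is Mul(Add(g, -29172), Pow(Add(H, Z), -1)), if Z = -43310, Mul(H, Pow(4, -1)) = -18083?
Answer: Rational(64009, 115642) ≈ 0.55351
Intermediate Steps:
H = -72332 (H = Mul(4, -18083) = -72332)
Mul(Add(g, -29172), Pow(Add(H, Z), -1)) = Mul(Add(-34837, -29172), Pow(Add(-72332, -43310), -1)) = Mul(-64009, Pow(-115642, -1)) = Mul(-64009, Rational(-1, 115642)) = Rational(64009, 115642)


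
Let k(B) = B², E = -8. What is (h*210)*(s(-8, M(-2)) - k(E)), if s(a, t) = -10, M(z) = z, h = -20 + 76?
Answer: -870240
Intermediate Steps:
h = 56
(h*210)*(s(-8, M(-2)) - k(E)) = (56*210)*(-10 - 1*(-8)²) = 11760*(-10 - 1*64) = 11760*(-10 - 64) = 11760*(-74) = -870240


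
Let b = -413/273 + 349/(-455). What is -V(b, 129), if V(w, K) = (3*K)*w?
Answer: 401448/455 ≈ 882.30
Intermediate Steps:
b = -3112/1365 (b = -413*1/273 + 349*(-1/455) = -59/39 - 349/455 = -3112/1365 ≈ -2.2799)
V(w, K) = 3*K*w
-V(b, 129) = -3*129*(-3112)/1365 = -1*(-401448/455) = 401448/455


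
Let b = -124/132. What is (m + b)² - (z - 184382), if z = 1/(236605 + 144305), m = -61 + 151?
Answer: 26591291421067/138270330 ≈ 1.9231e+5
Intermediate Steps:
b = -31/33 (b = -124*1/132 = -31/33 ≈ -0.93939)
m = 90
z = 1/380910 ≈ 2.6253e-6
(m + b)² - (z - 184382) = (90 - 31/33)² - (1/380910 - 184382) = (2939/33)² - 1*(-70232947619/380910) = 8637721/1089 + 70232947619/380910 = 26591291421067/138270330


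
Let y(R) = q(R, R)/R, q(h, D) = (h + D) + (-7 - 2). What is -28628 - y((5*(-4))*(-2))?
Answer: -1145191/40 ≈ -28630.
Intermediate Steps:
q(h, D) = -9 + D + h (q(h, D) = (D + h) - 9 = -9 + D + h)
y(R) = (-9 + 2*R)/R (y(R) = (-9 + R + R)/R = (-9 + 2*R)/R)
-28628 - y((5*(-4))*(-2)) = -28628 - (2 - 9/((5*(-4))*(-2))) = -28628 - (2 - 9/((-20*(-2)))) = -28628 - (2 - 9/40) = -28628 - 1*71/40 = -28628 - 71/40 = -1145191/40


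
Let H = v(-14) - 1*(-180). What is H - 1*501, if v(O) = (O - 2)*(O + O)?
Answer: 127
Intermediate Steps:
v(O) = 2*O*(-2 + O) (v(O) = (-2 + O)*(2*O) = 2*O*(-2 + O))
H = 628 (H = 2*(-14)*(-2 - 14) - 1*(-180) = 2*(-14)*(-16) + 180 = 448 + 180 = 628)
H - 1*501 = 628 - 1*501 = 628 - 501 = 127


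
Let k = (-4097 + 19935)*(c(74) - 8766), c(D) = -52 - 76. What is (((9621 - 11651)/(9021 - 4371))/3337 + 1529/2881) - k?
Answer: 629723474788069162/4470462105 ≈ 1.4086e+8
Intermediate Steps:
c(D) = -128
k = -140863172 (k = (-4097 + 19935)*(-128 - 8766) = 15838*(-8894) = -140863172)
(((9621 - 11651)/(9021 - 4371))/3337 + 1529/2881) - k = (((9621 - 11651)/(9021 - 4371))/3337 + 1529/2881) - 1*(-140863172) = (-2030/4650*(1/3337) + 1529*(1/2881)) + 140863172 = (-2030*1/4650*(1/3337) + 1529/2881) + 140863172 = (-203/465*1/3337 + 1529/2881) + 140863172 = (-203/1551705 + 1529/2881) + 140863172 = 2371972102/4470462105 + 140863172 = 629723474788069162/4470462105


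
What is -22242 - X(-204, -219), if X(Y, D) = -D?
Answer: -22461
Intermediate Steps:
-22242 - X(-204, -219) = -22242 - (-1)*(-219) = -22242 - 1*219 = -22242 - 219 = -22461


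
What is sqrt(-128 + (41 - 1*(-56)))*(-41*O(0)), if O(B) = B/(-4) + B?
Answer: 0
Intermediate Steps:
O(B) = 3*B/4 (O(B) = B*(-1/4) + B = -B/4 + B = 3*B/4)
sqrt(-128 + (41 - 1*(-56)))*(-41*O(0)) = sqrt(-128 + (41 - 1*(-56)))*(-123*0/4) = sqrt(-128 + (41 + 56))*(-41*0) = sqrt(-128 + 97)*0 = sqrt(-31)*0 = (I*sqrt(31))*0 = 0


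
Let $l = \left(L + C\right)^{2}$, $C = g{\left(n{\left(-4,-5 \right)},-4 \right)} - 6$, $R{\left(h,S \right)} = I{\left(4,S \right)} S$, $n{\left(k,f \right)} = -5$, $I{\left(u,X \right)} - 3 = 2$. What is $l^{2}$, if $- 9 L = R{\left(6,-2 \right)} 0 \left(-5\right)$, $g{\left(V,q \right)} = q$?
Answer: $10000$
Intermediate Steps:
$I{\left(u,X \right)} = 5$ ($I{\left(u,X \right)} = 3 + 2 = 5$)
$R{\left(h,S \right)} = 5 S$
$C = -10$ ($C = -4 - 6 = -10$)
$L = 0$ ($L = - \frac{5 \left(-2\right) 0 \left(-5\right)}{9} = - \frac{\left(-10\right) 0 \left(-5\right)}{9} = - \frac{0 \left(-5\right)}{9} = \left(- \frac{1}{9}\right) 0 = 0$)
$l = 100$ ($l = \left(0 - 10\right)^{2} = \left(-10\right)^{2} = 100$)
$l^{2} = 100^{2} = 10000$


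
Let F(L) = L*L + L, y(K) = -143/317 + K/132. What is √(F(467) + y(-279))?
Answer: √10629712619405/6974 ≈ 467.50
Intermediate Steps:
y(K) = -143/317 + K/132 (y(K) = -143*1/317 + K*(1/132) = -143/317 + K/132)
F(L) = L + L² (F(L) = L² + L = L + L²)
√(F(467) + y(-279)) = √(467*(1 + 467) + (-143/317 + (1/132)*(-279))) = √(467*468 + (-143/317 - 93/44)) = √(218556 - 35773/13948) = √(3048383315/13948) = √10629712619405/6974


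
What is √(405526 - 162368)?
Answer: √243158 ≈ 493.11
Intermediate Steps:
√(405526 - 162368) = √243158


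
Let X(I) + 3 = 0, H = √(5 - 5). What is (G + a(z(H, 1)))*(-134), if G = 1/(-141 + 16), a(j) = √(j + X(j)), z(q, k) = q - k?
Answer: 134/125 - 268*I ≈ 1.072 - 268.0*I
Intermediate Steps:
H = 0 (H = √0 = 0)
X(I) = -3 (X(I) = -3 + 0 = -3)
a(j) = √(-3 + j) (a(j) = √(j - 3) = √(-3 + j))
G = -1/125 (G = 1/(-125) = -1/125 ≈ -0.0080000)
(G + a(z(H, 1)))*(-134) = (-1/125 + √(-3 + (0 - 1*1)))*(-134) = (-1/125 + √(-3 + (0 - 1)))*(-134) = (-1/125 + √(-3 - 1))*(-134) = (-1/125 + √(-4))*(-134) = (-1/125 + 2*I)*(-134) = 134/125 - 268*I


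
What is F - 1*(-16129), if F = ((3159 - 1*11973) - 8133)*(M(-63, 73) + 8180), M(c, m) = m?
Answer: -139847462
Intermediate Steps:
F = -139863591 (F = ((3159 - 1*11973) - 8133)*(73 + 8180) = ((3159 - 11973) - 8133)*8253 = (-8814 - 8133)*8253 = -16947*8253 = -139863591)
F - 1*(-16129) = -139863591 - 1*(-16129) = -139863591 + 16129 = -139847462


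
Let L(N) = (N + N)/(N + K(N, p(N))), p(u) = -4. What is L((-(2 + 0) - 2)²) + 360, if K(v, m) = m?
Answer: 1088/3 ≈ 362.67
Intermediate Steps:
L(N) = 2*N/(-4 + N) (L(N) = (N + N)/(N - 4) = (2*N)/(-4 + N) = 2*N/(-4 + N))
L((-(2 + 0) - 2)²) + 360 = 2*(-(2 + 0) - 2)²/(-4 + (-(2 + 0) - 2)²) + 360 = 2*(-1*2 - 2)²/(-4 + (-1*2 - 2)²) + 360 = 2*(-2 - 2)²/(-4 + (-2 - 2)²) + 360 = 2*(-4)²/(-4 + (-4)²) + 360 = 2*16/(-4 + 16) + 360 = 2*16/12 + 360 = 2*16*(1/12) + 360 = 8/3 + 360 = 1088/3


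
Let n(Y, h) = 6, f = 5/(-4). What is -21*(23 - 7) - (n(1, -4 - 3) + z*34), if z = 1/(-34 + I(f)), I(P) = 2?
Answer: -5455/16 ≈ -340.94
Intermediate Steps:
f = -5/4 (f = 5*(-¼) = -5/4 ≈ -1.2500)
z = -1/32 (z = 1/(-34 + 2) = 1/(-32) = -1/32 ≈ -0.031250)
-21*(23 - 7) - (n(1, -4 - 3) + z*34) = -21*(23 - 7) - (6 - 1/32*34) = -21*16 - (6 - 17/16) = -336 - 1*79/16 = -336 - 79/16 = -5455/16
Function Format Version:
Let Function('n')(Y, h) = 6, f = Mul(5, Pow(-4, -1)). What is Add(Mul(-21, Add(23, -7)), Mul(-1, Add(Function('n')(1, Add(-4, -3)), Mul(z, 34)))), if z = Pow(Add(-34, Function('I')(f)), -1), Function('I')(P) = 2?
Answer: Rational(-5455, 16) ≈ -340.94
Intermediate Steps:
f = Rational(-5, 4) (f = Mul(5, Rational(-1, 4)) = Rational(-5, 4) ≈ -1.2500)
z = Rational(-1, 32) (z = Pow(Add(-34, 2), -1) = Pow(-32, -1) = Rational(-1, 32) ≈ -0.031250)
Add(Mul(-21, Add(23, -7)), Mul(-1, Add(Function('n')(1, Add(-4, -3)), Mul(z, 34)))) = Add(Mul(-21, Add(23, -7)), Mul(-1, Add(6, Mul(Rational(-1, 32), 34)))) = Add(Mul(-21, 16), Mul(-1, Add(6, Rational(-17, 16)))) = Add(-336, Mul(-1, Rational(79, 16))) = Add(-336, Rational(-79, 16)) = Rational(-5455, 16)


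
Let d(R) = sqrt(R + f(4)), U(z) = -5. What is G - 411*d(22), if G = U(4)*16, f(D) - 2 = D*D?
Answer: -80 - 822*sqrt(10) ≈ -2679.4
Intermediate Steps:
f(D) = 2 + D**2 (f(D) = 2 + D*D = 2 + D**2)
d(R) = sqrt(18 + R) (d(R) = sqrt(R + (2 + 4**2)) = sqrt(R + (2 + 16)) = sqrt(R + 18) = sqrt(18 + R))
G = -80 (G = -5*16 = -80)
G - 411*d(22) = -80 - 411*sqrt(18 + 22) = -80 - 822*sqrt(10)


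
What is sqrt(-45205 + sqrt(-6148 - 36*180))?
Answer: sqrt(-45205 + 2*I*sqrt(3157)) ≈ 0.2643 + 212.61*I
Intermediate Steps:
sqrt(-45205 + sqrt(-6148 - 36*180)) = sqrt(-45205 + sqrt(-6148 - 6480)) = sqrt(-45205 + sqrt(-12628)) = sqrt(-45205 + 2*I*sqrt(3157))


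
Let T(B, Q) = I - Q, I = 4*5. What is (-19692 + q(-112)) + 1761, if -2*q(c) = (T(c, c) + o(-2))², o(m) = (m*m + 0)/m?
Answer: -26381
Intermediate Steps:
I = 20
T(B, Q) = 20 - Q
o(m) = m (o(m) = (m² + 0)/m = m²/m = m)
q(c) = -(18 - c)²/2 (q(c) = -((20 - c) - 2)²/2 = -(18 - c)²/2)
(-19692 + q(-112)) + 1761 = (-19692 - (-18 - 112)²/2) + 1761 = (-19692 - ½*(-130)²) + 1761 = (-19692 - ½*16900) + 1761 = (-19692 - 8450) + 1761 = -28142 + 1761 = -26381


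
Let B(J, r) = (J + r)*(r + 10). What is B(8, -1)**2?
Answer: 3969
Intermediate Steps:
B(J, r) = (10 + r)*(J + r) (B(J, r) = (J + r)*(10 + r) = (10 + r)*(J + r))
B(8, -1)**2 = ((-1)**2 + 10*8 + 10*(-1) + 8*(-1))**2 = (1 + 80 - 10 - 8)**2 = 63**2 = 3969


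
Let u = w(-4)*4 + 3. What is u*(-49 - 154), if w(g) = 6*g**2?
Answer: -78561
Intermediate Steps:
u = 387 (u = (6*(-4)**2)*4 + 3 = (6*16)*4 + 3 = 96*4 + 3 = 384 + 3 = 387)
u*(-49 - 154) = 387*(-49 - 154) = 387*(-203) = -78561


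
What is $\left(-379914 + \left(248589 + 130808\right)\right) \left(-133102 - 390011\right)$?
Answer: $270449421$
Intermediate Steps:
$\left(-379914 + \left(248589 + 130808\right)\right) \left(-133102 - 390011\right) = \left(-379914 + 379397\right) \left(-523113\right) = \left(-517\right) \left(-523113\right) = 270449421$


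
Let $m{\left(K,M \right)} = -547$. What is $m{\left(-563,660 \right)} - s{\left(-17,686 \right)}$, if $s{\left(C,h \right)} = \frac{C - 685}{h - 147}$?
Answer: $- \frac{294131}{539} \approx -545.7$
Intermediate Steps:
$s{\left(C,h \right)} = \frac{-685 + C}{-147 + h}$
$m{\left(-563,660 \right)} - s{\left(-17,686 \right)} = -547 - \frac{-685 - 17}{-147 + 686} = -547 - \frac{1}{539} \left(-702\right) = -547 - - \frac{702}{539} = -547 + \frac{702}{539} = - \frac{294131}{539}$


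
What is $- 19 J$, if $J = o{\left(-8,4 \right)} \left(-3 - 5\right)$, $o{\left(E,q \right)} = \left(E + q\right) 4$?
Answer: $-2432$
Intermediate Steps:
$o{\left(E,q \right)} = 4 E + 4 q$
$J = 128$ ($J = \left(4 \left(-8\right) + 4 \cdot 4\right) \left(-3 - 5\right) = \left(-32 + 16\right) \left(-8\right) = \left(-16\right) \left(-8\right) = 128$)
$- 19 J = \left(-19\right) 128 = -2432$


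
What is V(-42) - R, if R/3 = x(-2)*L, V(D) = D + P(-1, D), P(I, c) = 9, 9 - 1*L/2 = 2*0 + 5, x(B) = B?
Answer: 15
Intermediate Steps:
L = 8 (L = 18 - 2*(2*0 + 5) = 18 - 2*(0 + 5) = 18 - 2*5 = 18 - 10 = 8)
V(D) = 9 + D (V(D) = D + 9 = 9 + D)
R = -48 (R = 3*(-2*8) = 3*(-16) = -48)
V(-42) - R = (9 - 42) - 1*(-48) = -33 + 48 = 15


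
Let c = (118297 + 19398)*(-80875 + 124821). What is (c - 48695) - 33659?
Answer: 6051062116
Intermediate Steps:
c = 6051144470 (c = 137695*43946 = 6051144470)
(c - 48695) - 33659 = (6051144470 - 48695) - 33659 = 6051095775 - 33659 = 6051062116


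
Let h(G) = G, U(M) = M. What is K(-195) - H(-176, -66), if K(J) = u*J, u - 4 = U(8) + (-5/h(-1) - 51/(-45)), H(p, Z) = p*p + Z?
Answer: -34446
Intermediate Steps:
H(p, Z) = Z + p² (H(p, Z) = p² + Z = Z + p²)
u = 272/15 (u = 4 + (8 + (-5/(-1) - 51/(-45))) = 4 + (8 + (-5*(-1) - 51*(-1/45))) = 4 + (8 + (5 + 17/15)) = 4 + (8 + 92/15) = 4 + 212/15 = 272/15 ≈ 18.133)
K(J) = 272*J/15
K(-195) - H(-176, -66) = (272/15)*(-195) - (-66 + (-176)²) = -3536 - (-66 + 30976) = -3536 - 1*30910 = -3536 - 30910 = -34446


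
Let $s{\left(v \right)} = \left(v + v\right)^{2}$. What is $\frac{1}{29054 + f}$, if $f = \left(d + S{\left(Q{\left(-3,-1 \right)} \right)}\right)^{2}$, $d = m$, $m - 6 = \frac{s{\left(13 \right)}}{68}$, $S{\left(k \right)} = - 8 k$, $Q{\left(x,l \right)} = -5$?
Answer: $\frac{289}{9301007} \approx 3.1072 \cdot 10^{-5}$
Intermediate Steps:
$s{\left(v \right)} = 4 v^{2}$ ($s{\left(v \right)} = \left(2 v\right)^{2} = 4 v^{2}$)
$m = \frac{271}{17}$ ($m = 6 + \frac{4 \cdot 13^{2}}{68} = 6 + 4 \cdot 169 \cdot \frac{1}{68} = 6 + 676 \cdot \frac{1}{68} = 6 + \frac{169}{17} = \frac{271}{17} \approx 15.941$)
$d = \frac{271}{17} \approx 15.941$
$f = \frac{904401}{289}$ ($f = \left(\frac{271}{17} - -40\right)^{2} = \left(\frac{271}{17} + 40\right)^{2} = \left(\frac{951}{17}\right)^{2} = \frac{904401}{289} \approx 3129.4$)
$\frac{1}{29054 + f} = \frac{1}{29054 + \frac{904401}{289}} = \frac{1}{\frac{9301007}{289}} = \frac{289}{9301007}$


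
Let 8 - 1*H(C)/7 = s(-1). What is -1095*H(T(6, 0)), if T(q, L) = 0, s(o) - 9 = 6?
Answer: 53655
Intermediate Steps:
s(o) = 15 (s(o) = 9 + 6 = 15)
H(C) = -49 (H(C) = 56 - 7*15 = 56 - 105 = -49)
-1095*H(T(6, 0)) = -1095*(-49) = 53655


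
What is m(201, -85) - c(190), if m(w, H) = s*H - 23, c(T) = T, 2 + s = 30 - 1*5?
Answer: -2168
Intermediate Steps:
s = 23 (s = -2 + (30 - 1*5) = -2 + (30 - 5) = -2 + 25 = 23)
m(w, H) = -23 + 23*H (m(w, H) = 23*H - 23 = -23 + 23*H)
m(201, -85) - c(190) = (-23 + 23*(-85)) - 1*190 = (-23 - 1955) - 190 = -1978 - 190 = -2168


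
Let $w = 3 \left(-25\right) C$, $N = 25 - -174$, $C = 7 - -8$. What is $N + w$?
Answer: $-926$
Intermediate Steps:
$C = 15$ ($C = 7 + 8 = 15$)
$N = 199$ ($N = 25 + 174 = 199$)
$w = -1125$ ($w = 3 \left(-25\right) 15 = \left(-75\right) 15 = -1125$)
$N + w = 199 - 1125 = -926$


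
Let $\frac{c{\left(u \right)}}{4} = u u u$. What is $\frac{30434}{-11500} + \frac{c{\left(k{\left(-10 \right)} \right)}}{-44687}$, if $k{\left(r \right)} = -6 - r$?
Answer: $- \frac{681474079}{256950250} \approx -2.6522$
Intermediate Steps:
$c{\left(u \right)} = 4 u^{3}$ ($c{\left(u \right)} = 4 u u u = 4 u^{2} u = 4 u^{3}$)
$\frac{30434}{-11500} + \frac{c{\left(k{\left(-10 \right)} \right)}}{-44687} = \frac{30434}{-11500} + \frac{4 \left(-6 - -10\right)^{3}}{-44687} = 30434 \left(- \frac{1}{11500}\right) + 4 \left(-6 + 10\right)^{3} \left(- \frac{1}{44687}\right) = - \frac{15217}{5750} + 4 \cdot 4^{3} \left(- \frac{1}{44687}\right) = - \frac{15217}{5750} + 4 \cdot 64 \left(- \frac{1}{44687}\right) = - \frac{15217}{5750} + 256 \left(- \frac{1}{44687}\right) = - \frac{15217}{5750} - \frac{256}{44687} = - \frac{681474079}{256950250}$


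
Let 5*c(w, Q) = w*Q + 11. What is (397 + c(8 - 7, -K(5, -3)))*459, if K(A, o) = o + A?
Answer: 915246/5 ≈ 1.8305e+5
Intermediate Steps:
K(A, o) = A + o
c(w, Q) = 11/5 + Q*w/5 (c(w, Q) = (w*Q + 11)/5 = (Q*w + 11)/5 = (11 + Q*w)/5 = 11/5 + Q*w/5)
(397 + c(8 - 7, -K(5, -3)))*459 = (397 + (11/5 + (-(5 - 3))*(8 - 7)/5))*459 = (397 + (11/5 + (⅕)*(-1*2)*1))*459 = (397 + (11/5 + (⅕)*(-2)*1))*459 = (397 + (11/5 - ⅖))*459 = (397 + 9/5)*459 = (1994/5)*459 = 915246/5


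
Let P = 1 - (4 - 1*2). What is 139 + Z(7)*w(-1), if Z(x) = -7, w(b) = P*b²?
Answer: 146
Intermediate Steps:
P = -1 (P = 1 - (4 - 2) = 1 - 1*2 = 1 - 2 = -1)
w(b) = -b²
139 + Z(7)*w(-1) = 139 - (-7)*(-1)² = 139 - (-7) = 139 - 7*(-1) = 139 + 7 = 146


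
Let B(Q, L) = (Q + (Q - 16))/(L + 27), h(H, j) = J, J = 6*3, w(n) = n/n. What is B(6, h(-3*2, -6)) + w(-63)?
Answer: 41/45 ≈ 0.91111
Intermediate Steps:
w(n) = 1
J = 18
h(H, j) = 18
B(Q, L) = (-16 + 2*Q)/(27 + L) (B(Q, L) = (Q + (-16 + Q))/(27 + L) = (-16 + 2*Q)/(27 + L))
B(6, h(-3*2, -6)) + w(-63) = 2*(-8 + 6)/(27 + 18) + 1 = 2*(-2)/45 + 1 = 2*(1/45)*(-2) + 1 = -4/45 + 1 = 41/45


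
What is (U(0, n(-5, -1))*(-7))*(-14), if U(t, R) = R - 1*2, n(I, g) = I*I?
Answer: 2254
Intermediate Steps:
n(I, g) = I**2
U(t, R) = -2 + R (U(t, R) = R - 2 = -2 + R)
(U(0, n(-5, -1))*(-7))*(-14) = ((-2 + (-5)**2)*(-7))*(-14) = ((-2 + 25)*(-7))*(-14) = (23*(-7))*(-14) = -161*(-14) = 2254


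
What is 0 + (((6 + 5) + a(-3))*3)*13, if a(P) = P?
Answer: 312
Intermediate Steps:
0 + (((6 + 5) + a(-3))*3)*13 = 0 + (((6 + 5) - 3)*3)*13 = 0 + ((11 - 3)*3)*13 = 0 + (8*3)*13 = 0 + 24*13 = 0 + 312 = 312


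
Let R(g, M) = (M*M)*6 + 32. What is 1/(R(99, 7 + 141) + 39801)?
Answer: 1/171257 ≈ 5.8392e-6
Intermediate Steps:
R(g, M) = 32 + 6*M**2 (R(g, M) = M**2*6 + 32 = 6*M**2 + 32 = 32 + 6*M**2)
1/(R(99, 7 + 141) + 39801) = 1/((32 + 6*(7 + 141)**2) + 39801) = 1/((32 + 6*148**2) + 39801) = 1/((32 + 6*21904) + 39801) = 1/((32 + 131424) + 39801) = 1/(131456 + 39801) = 1/171257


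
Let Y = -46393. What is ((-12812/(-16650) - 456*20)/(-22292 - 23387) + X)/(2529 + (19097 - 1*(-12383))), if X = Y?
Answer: -17642146258681/12932863449075 ≈ -1.3641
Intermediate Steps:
X = -46393
((-12812/(-16650) - 456*20)/(-22292 - 23387) + X)/(2529 + (19097 - 1*(-12383))) = ((-12812/(-16650) - 456*20)/(-22292 - 23387) - 46393)/(2529 + (19097 - 1*(-12383))) = ((-12812*(-1/16650) - 9120)/(-45679) - 46393)/(2529 + (19097 + 12383)) = ((6406/8325 - 9120)*(-1/45679) - 46393)/(2529 + 31480) = (-75917594/8325*(-1/45679) - 46393)/34009 = (75917594/380277675 - 46393)*(1/34009) = -17642146258681/380277675*1/34009 = -17642146258681/12932863449075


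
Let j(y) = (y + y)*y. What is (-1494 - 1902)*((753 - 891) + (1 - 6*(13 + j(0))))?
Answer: 730140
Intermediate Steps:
j(y) = 2*y² (j(y) = (2*y)*y = 2*y²)
(-1494 - 1902)*((753 - 891) + (1 - 6*(13 + j(0)))) = (-1494 - 1902)*((753 - 891) + (1 - 6*(13 + 2*0²))) = -3396*(-138 + (1 - 6*(13 + 2*0))) = -3396*(-138 + (1 - 6*(13 + 0))) = -3396*(-138 + (1 - 6*13)) = -3396*(-138 + (1 - 78)) = -3396*(-138 - 77) = -3396*(-215) = 730140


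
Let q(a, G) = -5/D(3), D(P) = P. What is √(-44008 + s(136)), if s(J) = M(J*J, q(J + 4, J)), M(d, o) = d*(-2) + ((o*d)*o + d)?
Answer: 2*I*√25034/3 ≈ 105.48*I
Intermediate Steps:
q(a, G) = -5/3
M(d, o) = -d + d*o² (M(d, o) = -2*d + ((d*o)*o + d) = -2*d + (d*o² + d) = -2*d + (d + d*o²) = -d + d*o²)
s(J) = 16*J²/9 (s(J) = (J*J)*(-1 + (-5/3)²) = J²*(-1 + 25/9) = J²*(16/9) = 16*J²/9)
√(-44008 + s(136)) = √(-44008 + (16/9)*136²) = √(-44008 + (16/9)*18496) = √(-44008 + 295936/9) = √(-100136/9) = 2*I*√25034/3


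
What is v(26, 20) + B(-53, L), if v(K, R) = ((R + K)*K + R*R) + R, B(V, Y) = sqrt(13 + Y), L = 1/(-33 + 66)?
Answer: 1616 + sqrt(14190)/33 ≈ 1619.6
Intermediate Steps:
L = 1/33 ≈ 0.030303
v(K, R) = R + R**2 + K*(K + R) (v(K, R) = ((K + R)*K + R**2) + R = (K*(K + R) + R**2) + R = (R**2 + K*(K + R)) + R = R + R**2 + K*(K + R))
v(26, 20) + B(-53, L) = (20 + 26**2 + 20**2 + 26*20) + sqrt(13 + 1/33) = (20 + 676 + 400 + 520) + sqrt(430/33) = 1616 + sqrt(14190)/33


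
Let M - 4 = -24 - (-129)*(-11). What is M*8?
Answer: -11512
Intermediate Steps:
M = -1439 (M = 4 + (-24 - (-129)*(-11)) = 4 + (-24 - 43*33) = 4 + (-24 - 1419) = 4 - 1443 = -1439)
M*8 = -1439*8 = -11512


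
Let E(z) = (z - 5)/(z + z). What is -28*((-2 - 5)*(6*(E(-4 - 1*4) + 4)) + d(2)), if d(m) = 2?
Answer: 11207/2 ≈ 5603.5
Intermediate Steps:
E(z) = (-5 + z)/(2*z) (E(z) = (-5 + z)/((2*z)) = (-5 + z)*(1/(2*z)) = (-5 + z)/(2*z))
-28*((-2 - 5)*(6*(E(-4 - 1*4) + 4)) + d(2)) = -28*((-2 - 5)*(6*((-5 + (-4 - 1*4))/(2*(-4 - 1*4)) + 4)) + 2) = -28*(-42*((-5 + (-4 - 4))/(2*(-4 - 4)) + 4) + 2) = -28*(-42*((½)*(-5 - 8)/(-8) + 4) + 2) = -28*(-42*((½)*(-⅛)*(-13) + 4) + 2) = -28*(-42*(13/16 + 4) + 2) = -28*(-42*77/16 + 2) = -28*(-7*231/8 + 2) = -28*(-1617/8 + 2) = -28*(-1601/8) = 11207/2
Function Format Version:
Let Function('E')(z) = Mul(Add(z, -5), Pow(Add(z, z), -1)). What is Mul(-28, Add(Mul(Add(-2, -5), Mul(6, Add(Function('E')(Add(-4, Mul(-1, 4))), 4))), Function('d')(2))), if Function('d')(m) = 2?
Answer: Rational(11207, 2) ≈ 5603.5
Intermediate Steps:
Function('E')(z) = Mul(Rational(1, 2), Pow(z, -1), Add(-5, z)) (Function('E')(z) = Mul(Add(-5, z), Pow(Mul(2, z), -1)) = Mul(Add(-5, z), Mul(Rational(1, 2), Pow(z, -1))) = Mul(Rational(1, 2), Pow(z, -1), Add(-5, z)))
Mul(-28, Add(Mul(Add(-2, -5), Mul(6, Add(Function('E')(Add(-4, Mul(-1, 4))), 4))), Function('d')(2))) = Mul(-28, Add(Mul(Add(-2, -5), Mul(6, Add(Mul(Rational(1, 2), Pow(Add(-4, Mul(-1, 4)), -1), Add(-5, Add(-4, Mul(-1, 4)))), 4))), 2)) = Mul(-28, Add(Mul(-7, Mul(6, Add(Mul(Rational(1, 2), Pow(Add(-4, -4), -1), Add(-5, Add(-4, -4))), 4))), 2)) = Mul(-28, Add(Mul(-7, Mul(6, Add(Mul(Rational(1, 2), Pow(-8, -1), Add(-5, -8)), 4))), 2)) = Mul(-28, Add(Mul(-7, Mul(6, Add(Mul(Rational(1, 2), Rational(-1, 8), -13), 4))), 2)) = Mul(-28, Add(Mul(-7, Mul(6, Add(Rational(13, 16), 4))), 2)) = Mul(-28, Add(Mul(-7, Mul(6, Rational(77, 16))), 2)) = Mul(-28, Add(Mul(-7, Rational(231, 8)), 2)) = Mul(-28, Add(Rational(-1617, 8), 2)) = Mul(-28, Rational(-1601, 8)) = Rational(11207, 2)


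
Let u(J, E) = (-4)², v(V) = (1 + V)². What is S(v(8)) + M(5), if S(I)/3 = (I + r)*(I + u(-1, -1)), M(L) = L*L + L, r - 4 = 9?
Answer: 27384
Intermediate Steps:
r = 13 (r = 4 + 9 = 13)
M(L) = L + L² (M(L) = L² + L = L + L²)
u(J, E) = 16
S(I) = 3*(13 + I)*(16 + I) (S(I) = 3*((I + 13)*(I + 16)) = 3*((13 + I)*(16 + I)) = 3*(13 + I)*(16 + I))
S(v(8)) + M(5) = (624 + 3*((1 + 8)²)² + 87*(1 + 8)²) + 5*(1 + 5) = (624 + 3*(9²)² + 87*9²) + 5*6 = (624 + 3*81² + 87*81) + 30 = (624 + 3*6561 + 7047) + 30 = (624 + 19683 + 7047) + 30 = 27354 + 30 = 27384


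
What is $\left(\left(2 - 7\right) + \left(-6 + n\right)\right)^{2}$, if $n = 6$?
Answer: $25$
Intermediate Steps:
$\left(\left(2 - 7\right) + \left(-6 + n\right)\right)^{2} = \left(\left(2 - 7\right) + \left(-6 + 6\right)\right)^{2} = \left(\left(2 - 7\right) + 0\right)^{2} = \left(-5 + 0\right)^{2} = \left(-5\right)^{2} = 25$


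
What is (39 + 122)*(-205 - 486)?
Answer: -111251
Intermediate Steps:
(39 + 122)*(-205 - 486) = 161*(-691) = -111251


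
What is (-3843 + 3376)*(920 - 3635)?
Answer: 1267905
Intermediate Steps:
(-3843 + 3376)*(920 - 3635) = -467*(-2715) = 1267905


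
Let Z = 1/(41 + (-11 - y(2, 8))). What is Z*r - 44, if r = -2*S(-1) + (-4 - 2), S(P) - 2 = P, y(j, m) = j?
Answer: -310/7 ≈ -44.286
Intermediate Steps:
S(P) = 2 + P
r = -8 (r = -2*(2 - 1) + (-4 - 2) = -2*1 - 6 = -2 - 6 = -8)
Z = 1/28 (Z = 1/(41 + (-11 - 1*2)) = 1/(41 + (-11 - 2)) = 1/(41 - 13) = 1/28 ≈ 0.035714)
Z*r - 44 = (1/28)*(-8) - 44 = -2/7 - 44 = -310/7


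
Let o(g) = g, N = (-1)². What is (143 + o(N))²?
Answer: 20736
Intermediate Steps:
N = 1
(143 + o(N))² = (143 + 1)² = 144² = 20736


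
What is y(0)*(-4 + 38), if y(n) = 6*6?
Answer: 1224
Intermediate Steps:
y(n) = 36
y(0)*(-4 + 38) = 36*(-4 + 38) = 36*34 = 1224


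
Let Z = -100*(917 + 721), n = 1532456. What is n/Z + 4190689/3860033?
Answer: -653611984106/79034175675 ≈ -8.2700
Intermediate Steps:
Z = -163800 (Z = -100*1638 = -163800)
n/Z + 4190689/3860033 = 1532456/(-163800) + 4190689/3860033 = 1532456*(-1/163800) + 4190689*(1/3860033) = -191557/20475 + 4190689/3860033 = -653611984106/79034175675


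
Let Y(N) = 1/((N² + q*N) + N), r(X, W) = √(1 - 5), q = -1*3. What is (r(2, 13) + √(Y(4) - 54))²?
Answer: -463/8 - √862 ≈ -87.235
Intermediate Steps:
q = -3
r(X, W) = 2*I (r(X, W) = √(-4) = 2*I)
Y(N) = 1/(N² - 2*N) (Y(N) = 1/((N² - 3*N) + N) = 1/(N² - 2*N))
(r(2, 13) + √(Y(4) - 54))² = (2*I + √(1/(4*(-2 + 4)) - 54))² = (2*I + √((¼)/2 - 54))² = (2*I + √((¼)*(½) - 54))² = (2*I + √(⅛ - 54))² = (2*I + √(-431/8))² = (2*I + I*√862/4)²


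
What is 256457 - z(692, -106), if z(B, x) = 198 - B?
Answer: 256951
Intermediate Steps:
256457 - z(692, -106) = 256457 - (198 - 1*692) = 256457 - (198 - 692) = 256457 - 1*(-494) = 256457 + 494 = 256951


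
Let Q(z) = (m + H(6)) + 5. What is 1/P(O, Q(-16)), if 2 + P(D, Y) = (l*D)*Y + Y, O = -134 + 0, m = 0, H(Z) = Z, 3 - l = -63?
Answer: -1/97275 ≈ -1.0280e-5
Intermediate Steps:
l = 66 (l = 3 - 1*(-63) = 3 + 63 = 66)
O = -134
Q(z) = 11 (Q(z) = (0 + 6) + 5 = 6 + 5 = 11)
P(D, Y) = -2 + Y + 66*D*Y (P(D, Y) = -2 + ((66*D)*Y + Y) = -2 + (66*D*Y + Y) = -2 + (Y + 66*D*Y) = -2 + Y + 66*D*Y)
1/P(O, Q(-16)) = 1/(-2 + 11 + 66*(-134)*11) = 1/(-2 + 11 - 97284) = 1/(-97275) = -1/97275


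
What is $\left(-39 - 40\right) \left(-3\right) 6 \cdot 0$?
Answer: $0$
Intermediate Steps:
$\left(-39 - 40\right) \left(-3\right) 6 \cdot 0 = - 79 \left(\left(-18\right) 0\right) = \left(-79\right) 0 = 0$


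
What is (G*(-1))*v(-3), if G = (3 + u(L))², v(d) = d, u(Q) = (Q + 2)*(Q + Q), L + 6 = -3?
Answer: 49923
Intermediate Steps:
L = -9 (L = -6 - 3 = -9)
u(Q) = 2*Q*(2 + Q) (u(Q) = (2 + Q)*(2*Q) = 2*Q*(2 + Q))
G = 16641 (G = (3 + 2*(-9)*(2 - 9))² = (3 + 2*(-9)*(-7))² = (3 + 126)² = 129² = 16641)
(G*(-1))*v(-3) = (16641*(-1))*(-3) = -16641*(-3) = 49923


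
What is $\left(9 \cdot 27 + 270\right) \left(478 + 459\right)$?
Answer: $480681$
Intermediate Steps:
$\left(9 \cdot 27 + 270\right) \left(478 + 459\right) = \left(243 + 270\right) 937 = 513 \cdot 937 = 480681$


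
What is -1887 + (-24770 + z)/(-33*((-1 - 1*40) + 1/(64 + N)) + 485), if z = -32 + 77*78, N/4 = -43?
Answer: -125556429/66179 ≈ -1897.2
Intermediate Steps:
N = -172 (N = 4*(-43) = -172)
z = 5974 (z = -32 + 6006 = 5974)
-1887 + (-24770 + z)/(-33*((-1 - 1*40) + 1/(64 + N)) + 485) = -1887 + (-24770 + 5974)/(-33*((-1 - 1*40) + 1/(64 - 172)) + 485) = -1887 - 18796/(-33*((-1 - 40) + 1/(-108)) + 485) = -1887 - 18796/(-33*(-41 - 1/108) + 485) = -1887 - 18796/(-33*(-4429/108) + 485) = -1887 - 18796/(48719/36 + 485) = -1887 - 18796/66179/36 = -1887 - 18796*36/66179 = -1887 - 676656/66179 = -125556429/66179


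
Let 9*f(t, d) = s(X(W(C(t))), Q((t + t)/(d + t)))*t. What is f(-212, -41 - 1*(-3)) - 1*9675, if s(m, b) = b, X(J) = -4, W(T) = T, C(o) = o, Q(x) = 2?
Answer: -87499/9 ≈ -9722.1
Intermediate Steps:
f(t, d) = 2*t/9 (f(t, d) = (2*t)/9 = 2*t/9)
f(-212, -41 - 1*(-3)) - 1*9675 = (2/9)*(-212) - 1*9675 = -424/9 - 9675 = -87499/9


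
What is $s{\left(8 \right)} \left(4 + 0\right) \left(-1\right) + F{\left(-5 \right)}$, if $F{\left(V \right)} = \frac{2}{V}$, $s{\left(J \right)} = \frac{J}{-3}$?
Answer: $\frac{154}{15} \approx 10.267$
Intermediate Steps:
$s{\left(J \right)} = - \frac{J}{3}$ ($s{\left(J \right)} = J \left(- \frac{1}{3}\right) = - \frac{J}{3}$)
$s{\left(8 \right)} \left(4 + 0\right) \left(-1\right) + F{\left(-5 \right)} = \left(- \frac{1}{3}\right) 8 \left(4 + 0\right) \left(-1\right) + \frac{2}{-5} = - \frac{8 \cdot 4 \left(-1\right)}{3} + 2 \left(- \frac{1}{5}\right) = \left(- \frac{8}{3}\right) \left(-4\right) - \frac{2}{5} = \frac{32}{3} - \frac{2}{5} = \frac{154}{15}$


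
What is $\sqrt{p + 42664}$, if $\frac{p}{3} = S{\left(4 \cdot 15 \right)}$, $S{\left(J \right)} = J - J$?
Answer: $2 \sqrt{10666} \approx 206.55$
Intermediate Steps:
$S{\left(J \right)} = 0$
$p = 0$ ($p = 3 \cdot 0 = 0$)
$\sqrt{p + 42664} = \sqrt{0 + 42664} = \sqrt{42664} = 2 \sqrt{10666}$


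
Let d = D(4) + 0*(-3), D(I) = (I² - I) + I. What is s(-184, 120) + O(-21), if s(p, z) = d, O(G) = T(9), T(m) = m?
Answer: 25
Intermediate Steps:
O(G) = 9
D(I) = I²
d = 16 (d = 4² + 0*(-3) = 16 + 0 = 16)
s(p, z) = 16
s(-184, 120) + O(-21) = 16 + 9 = 25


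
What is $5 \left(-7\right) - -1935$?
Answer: $1900$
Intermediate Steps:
$5 \left(-7\right) - -1935 = -35 + 1935 = 1900$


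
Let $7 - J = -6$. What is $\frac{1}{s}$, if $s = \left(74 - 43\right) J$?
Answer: $\frac{1}{403} \approx 0.0024814$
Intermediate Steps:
$J = 13$ ($J = 7 - -6 = 7 + 6 = 13$)
$s = 403$ ($s = \left(74 - 43\right) 13 = 31 \cdot 13 = 403$)
$\frac{1}{s} = \frac{1}{403}$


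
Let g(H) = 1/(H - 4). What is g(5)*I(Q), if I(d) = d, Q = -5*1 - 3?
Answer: -8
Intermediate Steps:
g(H) = 1/(-4 + H)
Q = -8 (Q = -5 - 3 = -8)
g(5)*I(Q) = -8/(-4 + 5) = -8/1 = 1*(-8) = -8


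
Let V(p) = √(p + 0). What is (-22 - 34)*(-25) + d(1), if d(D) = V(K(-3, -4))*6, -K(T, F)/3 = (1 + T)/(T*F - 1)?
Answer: 1400 + 6*√66/11 ≈ 1404.4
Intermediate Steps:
K(T, F) = -3*(1 + T)/(-1 + F*T) (K(T, F) = -3*(1 + T)/(T*F - 1) = -3*(1 + T)/(F*T - 1) = -3*(1 + T)/(-1 + F*T))
V(p) = √p
d(D) = 6*√66/11 (d(D) = √(3*(-1 - 1*(-3))/(-1 - 4*(-3)))*6 = √(3*(-1 + 3)/(-1 + 12))*6 = √(3*2/11)*6 = √(3*(1/11)*2)*6 = √(6/11)*6 = (√66/11)*6 = 6*√66/11)
(-22 - 34)*(-25) + d(1) = (-22 - 34)*(-25) + 6*√66/11 = -56*(-25) + 6*√66/11 = 1400 + 6*√66/11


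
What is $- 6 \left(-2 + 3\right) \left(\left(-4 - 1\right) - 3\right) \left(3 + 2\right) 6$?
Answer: $1440$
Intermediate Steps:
$- 6 \left(-2 + 3\right) \left(\left(-4 - 1\right) - 3\right) \left(3 + 2\right) 6 = - 6 \cdot 1 \left(\left(-4 - 1\right) - 3\right) 5 \cdot 6 = - 6 \cdot 1 \left(-5 - 3\right) 5 \cdot 6 = - 6 \cdot 1 \left(-8\right) 5 \cdot 6 = - 6 \left(\left(-8\right) 5\right) 6 = \left(-6\right) \left(-40\right) 6 = 240 \cdot 6 = 1440$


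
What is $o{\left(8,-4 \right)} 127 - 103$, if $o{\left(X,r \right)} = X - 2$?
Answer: $659$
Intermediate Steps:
$o{\left(X,r \right)} = -2 + X$
$o{\left(8,-4 \right)} 127 - 103 = \left(-2 + 8\right) 127 - 103 = 6 \cdot 127 - 103 = 762 - 103 = 659$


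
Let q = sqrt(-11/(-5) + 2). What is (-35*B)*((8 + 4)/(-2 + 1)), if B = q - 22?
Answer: -9240 + 84*sqrt(105) ≈ -8379.3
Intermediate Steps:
q = sqrt(105)/5 (q = sqrt(-11*(-1/5) + 2) = sqrt(11/5 + 2) = sqrt(21/5) = sqrt(105)/5 ≈ 2.0494)
B = -22 + sqrt(105)/5 (B = sqrt(105)/5 - 22 = -22 + sqrt(105)/5 ≈ -19.951)
(-35*B)*((8 + 4)/(-2 + 1)) = (-35*(-22 + sqrt(105)/5))*((8 + 4)/(-2 + 1)) = (770 - 7*sqrt(105))*(12/(-1)) = (770 - 7*sqrt(105))*(12*(-1)) = (770 - 7*sqrt(105))*(-12) = -9240 + 84*sqrt(105)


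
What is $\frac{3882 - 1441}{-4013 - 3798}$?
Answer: $- \frac{2441}{7811} \approx -0.31251$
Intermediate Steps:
$\frac{3882 - 1441}{-4013 - 3798} = \frac{2441}{-7811} = 2441 \left(- \frac{1}{7811}\right) = - \frac{2441}{7811}$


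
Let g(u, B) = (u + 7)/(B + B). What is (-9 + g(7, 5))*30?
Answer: -228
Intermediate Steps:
g(u, B) = (7 + u)/(2*B) (g(u, B) = (7 + u)/((2*B)) = (7 + u)*(1/(2*B)) = (7 + u)/(2*B))
(-9 + g(7, 5))*30 = (-9 + (½)*(7 + 7)/5)*30 = (-9 + (½)*(⅕)*14)*30 = (-9 + 7/5)*30 = -38/5*30 = -228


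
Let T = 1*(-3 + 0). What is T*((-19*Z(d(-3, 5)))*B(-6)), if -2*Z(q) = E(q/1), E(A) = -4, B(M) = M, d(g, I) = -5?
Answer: -684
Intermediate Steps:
Z(q) = 2 (Z(q) = -1/2*(-4) = 2)
T = -3 (T = 1*(-3) = -3)
T*((-19*Z(d(-3, 5)))*B(-6)) = -3*(-19*2)*(-6) = -(-114)*(-6) = -3*228 = -684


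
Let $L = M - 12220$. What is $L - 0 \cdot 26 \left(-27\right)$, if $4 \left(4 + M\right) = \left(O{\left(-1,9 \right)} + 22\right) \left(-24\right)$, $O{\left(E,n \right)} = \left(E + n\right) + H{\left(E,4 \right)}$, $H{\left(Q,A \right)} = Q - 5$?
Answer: $-12368$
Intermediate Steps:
$H{\left(Q,A \right)} = -5 + Q$
$O{\left(E,n \right)} = -5 + n + 2 E$ ($O{\left(E,n \right)} = \left(E + n\right) + \left(-5 + E\right) = -5 + n + 2 E$)
$M = -148$ ($M = -4 + \frac{\left(\left(-5 + 9 + 2 \left(-1\right)\right) + 22\right) \left(-24\right)}{4} = -4 + \frac{\left(\left(-5 + 9 - 2\right) + 22\right) \left(-24\right)}{4} = -4 + \frac{\left(2 + 22\right) \left(-24\right)}{4} = -4 + \frac{24 \left(-24\right)}{4} = -4 + \frac{1}{4} \left(-576\right) = -4 - 144 = -148$)
$L = -12368$ ($L = -148 - 12220 = -12368$)
$L - 0 \cdot 26 \left(-27\right) = -12368 - 0 \cdot 26 \left(-27\right) = -12368 - 0 \left(-27\right) = -12368 - 0 = -12368 + 0 = -12368$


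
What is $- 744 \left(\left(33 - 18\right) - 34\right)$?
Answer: $14136$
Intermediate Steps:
$- 744 \left(\left(33 - 18\right) - 34\right) = - 744 \left(15 - 34\right) = \left(-744\right) \left(-19\right) = 14136$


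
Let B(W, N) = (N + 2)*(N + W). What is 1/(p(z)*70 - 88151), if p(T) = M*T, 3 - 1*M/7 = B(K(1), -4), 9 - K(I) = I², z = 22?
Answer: 1/30429 ≈ 3.2863e-5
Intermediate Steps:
K(I) = 9 - I²
B(W, N) = (2 + N)*(N + W)
M = 77 (M = 21 - 7*((-4)² + 2*(-4) + 2*(9 - 1*1²) - 4*(9 - 1*1²)) = 21 - 7*(16 - 8 + 2*(9 - 1*1) - 4*(9 - 1*1)) = 21 - 7*(16 - 8 + 2*(9 - 1) - 4*(9 - 1)) = 21 - 7*(16 - 8 + 2*8 - 4*8) = 21 - 7*(16 - 8 + 16 - 32) = 21 - 7*(-8) = 21 + 56 = 77)
p(T) = 77*T
1/(p(z)*70 - 88151) = 1/((77*22)*70 - 88151) = 1/(1694*70 - 88151) = 1/(118580 - 88151) = 1/30429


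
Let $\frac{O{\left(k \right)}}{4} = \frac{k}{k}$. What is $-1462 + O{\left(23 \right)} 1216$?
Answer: $3402$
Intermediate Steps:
$O{\left(k \right)} = 4$ ($O{\left(k \right)} = 4 \frac{k}{k} = 4 \cdot 1 = 4$)
$-1462 + O{\left(23 \right)} 1216 = -1462 + 4 \cdot 1216 = -1462 + 4864 = 3402$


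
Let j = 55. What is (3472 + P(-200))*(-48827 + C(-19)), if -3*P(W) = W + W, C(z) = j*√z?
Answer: -528112832/3 + 594880*I*√19/3 ≈ -1.7604e+8 + 8.6434e+5*I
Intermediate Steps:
C(z) = 55*√z
P(W) = -2*W/3 (P(W) = -(W + W)/3 = -2*W/3)
(3472 + P(-200))*(-48827 + C(-19)) = (3472 - ⅔*(-200))*(-48827 + 55*√(-19)) = (3472 + 400/3)*(-48827 + 55*(I*√19)) = 10816*(-48827 + 55*I*√19)/3 = -528112832/3 + 594880*I*√19/3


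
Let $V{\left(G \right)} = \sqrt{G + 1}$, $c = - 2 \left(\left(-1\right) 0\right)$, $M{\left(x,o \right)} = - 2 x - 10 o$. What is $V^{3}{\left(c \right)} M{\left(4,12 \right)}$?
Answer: $-128$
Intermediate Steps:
$M{\left(x,o \right)} = - 10 o - 2 x$
$c = 0$ ($c = \left(-2\right) 0 = 0$)
$V{\left(G \right)} = \sqrt{1 + G}$
$V^{3}{\left(c \right)} M{\left(4,12 \right)} = \left(\sqrt{1 + 0}\right)^{3} \left(\left(-10\right) 12 - 8\right) = \left(\sqrt{1}\right)^{3} \left(-120 - 8\right) = 1^{3} \left(-128\right) = 1 \left(-128\right) = -128$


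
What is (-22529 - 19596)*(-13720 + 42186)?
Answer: -1199130250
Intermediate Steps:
(-22529 - 19596)*(-13720 + 42186) = -42125*28466 = -1199130250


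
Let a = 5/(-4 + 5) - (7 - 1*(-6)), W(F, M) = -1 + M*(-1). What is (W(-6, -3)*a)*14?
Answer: -224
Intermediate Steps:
W(F, M) = -1 - M
a = -8 (a = 5/1 - (7 + 6) = 5*1 - 1*13 = 5 - 13 = -8)
(W(-6, -3)*a)*14 = ((-1 - 1*(-3))*(-8))*14 = ((-1 + 3)*(-8))*14 = (2*(-8))*14 = -16*14 = -224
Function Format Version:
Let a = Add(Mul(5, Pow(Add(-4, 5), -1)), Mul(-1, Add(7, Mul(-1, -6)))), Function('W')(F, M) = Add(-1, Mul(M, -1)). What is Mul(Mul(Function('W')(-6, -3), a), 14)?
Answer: -224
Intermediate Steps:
Function('W')(F, M) = Add(-1, Mul(-1, M))
a = -8 (a = Add(Mul(5, Pow(1, -1)), Mul(-1, Add(7, 6))) = Add(Mul(5, 1), Mul(-1, 13)) = Add(5, -13) = -8)
Mul(Mul(Function('W')(-6, -3), a), 14) = Mul(Mul(Add(-1, Mul(-1, -3)), -8), 14) = Mul(Mul(Add(-1, 3), -8), 14) = Mul(Mul(2, -8), 14) = Mul(-16, 14) = -224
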